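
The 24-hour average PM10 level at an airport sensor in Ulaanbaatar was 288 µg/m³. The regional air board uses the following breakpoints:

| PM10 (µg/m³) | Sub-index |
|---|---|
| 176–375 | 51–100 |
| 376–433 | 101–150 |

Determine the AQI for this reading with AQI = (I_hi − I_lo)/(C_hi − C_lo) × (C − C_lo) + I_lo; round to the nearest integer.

PM10: 288 ∈ [176, 375] ↔ index [51, 100].
51 + (288−176)·(100−51)/(375−176) = 51 + 112·49/199 ≈ 78.58, so AQI = 79.

79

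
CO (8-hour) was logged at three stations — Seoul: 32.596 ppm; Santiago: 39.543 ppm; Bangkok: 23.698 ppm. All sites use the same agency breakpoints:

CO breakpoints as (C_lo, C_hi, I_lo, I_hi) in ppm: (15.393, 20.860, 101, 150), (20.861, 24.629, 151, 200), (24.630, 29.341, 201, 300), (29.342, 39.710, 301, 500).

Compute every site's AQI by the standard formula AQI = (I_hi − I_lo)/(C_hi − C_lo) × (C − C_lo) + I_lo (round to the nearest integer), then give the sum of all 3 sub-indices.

Seoul: 32.596 lies in 29.342–39.710, so I_lo=301, I_hi=500, C_lo=29.342, C_hi=39.710.
(500−301)/(39.710−29.342) × (32.596−29.342) + 301 = 199/10.368 × 3.254 + 301 ≈ 363.46 → 363.
Santiago 39.543: bracket 29.342–39.710 → index 301–500; slope 199/10.368, offset 10.201.
AQI = 301 + 199/10.368·10.201 ≈ 496.79 ⇒ 497.
Bangkok 23.698: bracket 20.861–24.629 → index 151–200; slope 49/3.768, offset 2.837.
AQI = 151 + 49/3.768·2.837 ≈ 187.89 ⇒ 188.
AQIs: Seoul=363, Santiago=497, Bangkok=188. Sum = 363 + 497 + 188 = 1048.

1048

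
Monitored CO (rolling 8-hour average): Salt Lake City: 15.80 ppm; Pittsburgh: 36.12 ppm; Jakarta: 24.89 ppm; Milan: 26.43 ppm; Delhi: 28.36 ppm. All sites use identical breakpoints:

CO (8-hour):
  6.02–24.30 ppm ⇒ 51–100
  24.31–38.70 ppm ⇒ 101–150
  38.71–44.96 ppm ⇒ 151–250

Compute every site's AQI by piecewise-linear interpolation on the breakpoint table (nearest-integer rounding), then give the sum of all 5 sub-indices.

Salt Lake City: 15.80 ∈ [6.02, 24.30] ↔ index [51, 100].
51 + (15.80−6.02)·(100−51)/(24.30−6.02) = 51 + 9.78·49/18.28 ≈ 77.22, so AQI = 77.
Pittsburgh: row 24.31–38.70 (AQI 101–150). (150−101)·(36.12−24.31)/(38.70−24.31) + 101 = 49·11.81/14.39 + 101 ≈ 141.21 → 141.
Jakarta: 24.89 lies in 24.31–38.70, so I_lo=101, I_hi=150, C_lo=24.31, C_hi=38.70.
(150−101)/(38.70−24.31) × (24.89−24.31) + 101 = 49/14.39 × 0.58 + 101 ≈ 102.97 → 103.
Milan: 26.43 lies in 24.31–38.70, so I_lo=101, I_hi=150, C_lo=24.31, C_hi=38.70.
(150−101)/(38.70−24.31) × (26.43−24.31) + 101 = 49/14.39 × 2.12 + 101 ≈ 108.22 → 108.
Delhi: 28.36 lies in 24.31–38.70, so I_lo=101, I_hi=150, C_lo=24.31, C_hi=38.70.
(150−101)/(38.70−24.31) × (28.36−24.31) + 101 = 49/14.39 × 4.05 + 101 ≈ 114.79 → 115.
AQIs: Salt Lake City=77, Pittsburgh=141, Jakarta=103, Milan=108, Delhi=115. Sum = 77 + 141 + 103 + 108 + 115 = 544.

544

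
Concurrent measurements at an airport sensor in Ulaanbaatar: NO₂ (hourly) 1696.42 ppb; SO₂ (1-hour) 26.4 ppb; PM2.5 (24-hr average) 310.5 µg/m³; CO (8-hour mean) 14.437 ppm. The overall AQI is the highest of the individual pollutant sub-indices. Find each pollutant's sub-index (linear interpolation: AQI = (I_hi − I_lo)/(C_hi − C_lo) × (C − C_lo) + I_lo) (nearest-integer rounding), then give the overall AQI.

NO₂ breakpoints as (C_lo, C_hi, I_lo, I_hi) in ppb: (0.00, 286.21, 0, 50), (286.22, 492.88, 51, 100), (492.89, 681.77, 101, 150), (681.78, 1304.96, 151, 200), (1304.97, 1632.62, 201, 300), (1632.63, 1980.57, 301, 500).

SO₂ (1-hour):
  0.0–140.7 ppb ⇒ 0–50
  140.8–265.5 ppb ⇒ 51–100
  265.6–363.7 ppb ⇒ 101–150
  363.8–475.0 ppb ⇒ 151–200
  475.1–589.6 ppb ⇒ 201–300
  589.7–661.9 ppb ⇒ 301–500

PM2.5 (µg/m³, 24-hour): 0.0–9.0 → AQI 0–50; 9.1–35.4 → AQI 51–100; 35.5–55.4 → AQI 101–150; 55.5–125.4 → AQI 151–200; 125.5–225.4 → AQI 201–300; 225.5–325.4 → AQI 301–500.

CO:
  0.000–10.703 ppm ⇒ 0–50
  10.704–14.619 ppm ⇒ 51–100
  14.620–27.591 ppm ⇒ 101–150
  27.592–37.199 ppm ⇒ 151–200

NO₂ 1696.42: bracket 1632.63–1980.57 → index 301–500; slope 199/347.94, offset 63.79.
AQI = 301 + 199/347.94·63.79 ≈ 337.48 ⇒ 337.
SO₂: 26.4 ∈ [0.0, 140.7] ↔ index [0, 50].
0 + (26.4−0.0)·(50−0)/(140.7−0.0) = 0 + 26.4·50/140.7 ≈ 9.38, so AQI = 9.
PM2.5: row 225.5–325.4 (AQI 301–500). (500−301)·(310.5−225.5)/(325.4−225.5) + 301 = 199·85.0/99.9 + 301 ≈ 470.32 → 470.
CO: 14.437 ∈ [10.704, 14.619] ↔ index [51, 100].
51 + (14.437−10.704)·(100−51)/(14.619−10.704) = 51 + 3.733·49/3.915 ≈ 97.72, so AQI = 98.
Sub-indices: NO₂→337, SO₂→9, PM2.5→470, CO→98. Overall AQI = max = 470; dominant pollutant is PM2.5.

470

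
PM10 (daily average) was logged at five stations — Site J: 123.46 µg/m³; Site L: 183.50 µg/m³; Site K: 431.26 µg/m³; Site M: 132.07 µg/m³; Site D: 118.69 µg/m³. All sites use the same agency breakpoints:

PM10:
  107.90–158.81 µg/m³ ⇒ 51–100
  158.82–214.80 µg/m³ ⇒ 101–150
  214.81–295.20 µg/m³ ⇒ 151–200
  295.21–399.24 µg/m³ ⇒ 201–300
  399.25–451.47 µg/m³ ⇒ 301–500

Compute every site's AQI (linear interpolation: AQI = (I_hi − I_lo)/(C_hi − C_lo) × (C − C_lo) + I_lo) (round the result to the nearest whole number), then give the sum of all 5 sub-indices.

747

Site J: 123.46 lies in 107.90–158.81, so I_lo=51, I_hi=100, C_lo=107.90, C_hi=158.81.
(100−51)/(158.81−107.90) × (123.46−107.90) + 51 = 49/50.91 × 15.56 + 51 ≈ 65.98 → 66.
Site L: row 158.82–214.80 (AQI 101–150). (150−101)·(183.50−158.82)/(214.80−158.82) + 101 = 49·24.68/55.98 + 101 ≈ 122.60 → 123.
Site K: 431.26 ∈ [399.25, 451.47] ↔ index [301, 500].
301 + (431.26−399.25)·(500−301)/(451.47−399.25) = 301 + 32.01·199/52.22 ≈ 422.98, so AQI = 423.
Site M 132.07: bracket 107.90–158.81 → index 51–100; slope 49/50.91, offset 24.17.
AQI = 51 + 49/50.91·24.17 ≈ 74.26 ⇒ 74.
Site D 118.69: bracket 107.90–158.81 → index 51–100; slope 49/50.91, offset 10.79.
AQI = 51 + 49/50.91·10.79 ≈ 61.39 ⇒ 61.
AQIs: Site J=66, Site L=123, Site K=423, Site M=74, Site D=61. Sum = 66 + 123 + 423 + 74 + 61 = 747.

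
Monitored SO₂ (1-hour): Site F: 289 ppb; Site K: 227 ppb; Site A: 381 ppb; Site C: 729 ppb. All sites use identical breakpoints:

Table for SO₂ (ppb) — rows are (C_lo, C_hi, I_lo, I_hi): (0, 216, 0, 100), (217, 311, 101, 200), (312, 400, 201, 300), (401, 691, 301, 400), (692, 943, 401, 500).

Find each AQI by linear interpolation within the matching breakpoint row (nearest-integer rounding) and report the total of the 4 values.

Site F: row 217–311 (AQI 101–200). (200−101)·(289−217)/(311−217) + 101 = 99·72/94 + 101 ≈ 176.83 → 177.
Site K: 227 lies in 217–311, so I_lo=101, I_hi=200, C_lo=217, C_hi=311.
(200−101)/(311−217) × (227−217) + 101 = 99/94 × 10 + 101 ≈ 111.53 → 112.
Site A 381: bracket 312–400 → index 201–300; slope 99/88, offset 69.
AQI = 201 + 99/88·69 ≈ 278.63 ⇒ 279.
Site C: 729 lies in 692–943, so I_lo=401, I_hi=500, C_lo=692, C_hi=943.
(500−401)/(943−692) × (729−692) + 401 = 99/251 × 37 + 401 ≈ 415.59 → 416.
AQIs: Site F=177, Site K=112, Site A=279, Site C=416. Sum = 177 + 112 + 279 + 416 = 984.

984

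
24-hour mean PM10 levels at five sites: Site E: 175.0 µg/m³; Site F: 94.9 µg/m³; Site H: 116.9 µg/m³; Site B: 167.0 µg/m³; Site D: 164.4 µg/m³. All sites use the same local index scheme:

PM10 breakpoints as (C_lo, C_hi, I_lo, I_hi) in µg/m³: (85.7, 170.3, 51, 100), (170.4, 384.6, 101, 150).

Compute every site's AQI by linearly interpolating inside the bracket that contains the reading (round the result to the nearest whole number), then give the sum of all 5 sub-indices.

422

Site E: 175.0 lies in 170.4–384.6, so I_lo=101, I_hi=150, C_lo=170.4, C_hi=384.6.
(150−101)/(384.6−170.4) × (175.0−170.4) + 101 = 49/214.2 × 4.6 + 101 ≈ 102.05 → 102.
Site F 94.9: bracket 85.7–170.3 → index 51–100; slope 49/84.6, offset 9.2.
AQI = 51 + 49/84.6·9.2 ≈ 56.33 ⇒ 56.
Site H: 116.9 ∈ [85.7, 170.3] ↔ index [51, 100].
51 + (116.9−85.7)·(100−51)/(170.3−85.7) = 51 + 31.2·49/84.6 ≈ 69.07, so AQI = 69.
Site B 167.0: bracket 85.7–170.3 → index 51–100; slope 49/84.6, offset 81.3.
AQI = 51 + 49/84.6·81.3 ≈ 98.09 ⇒ 98.
Site D: 164.4 lies in 85.7–170.3, so I_lo=51, I_hi=100, C_lo=85.7, C_hi=170.3.
(100−51)/(170.3−85.7) × (164.4−85.7) + 51 = 49/84.6 × 78.7 + 51 ≈ 96.58 → 97.
AQIs: Site E=102, Site F=56, Site H=69, Site B=98, Site D=97. Sum = 102 + 56 + 69 + 98 + 97 = 422.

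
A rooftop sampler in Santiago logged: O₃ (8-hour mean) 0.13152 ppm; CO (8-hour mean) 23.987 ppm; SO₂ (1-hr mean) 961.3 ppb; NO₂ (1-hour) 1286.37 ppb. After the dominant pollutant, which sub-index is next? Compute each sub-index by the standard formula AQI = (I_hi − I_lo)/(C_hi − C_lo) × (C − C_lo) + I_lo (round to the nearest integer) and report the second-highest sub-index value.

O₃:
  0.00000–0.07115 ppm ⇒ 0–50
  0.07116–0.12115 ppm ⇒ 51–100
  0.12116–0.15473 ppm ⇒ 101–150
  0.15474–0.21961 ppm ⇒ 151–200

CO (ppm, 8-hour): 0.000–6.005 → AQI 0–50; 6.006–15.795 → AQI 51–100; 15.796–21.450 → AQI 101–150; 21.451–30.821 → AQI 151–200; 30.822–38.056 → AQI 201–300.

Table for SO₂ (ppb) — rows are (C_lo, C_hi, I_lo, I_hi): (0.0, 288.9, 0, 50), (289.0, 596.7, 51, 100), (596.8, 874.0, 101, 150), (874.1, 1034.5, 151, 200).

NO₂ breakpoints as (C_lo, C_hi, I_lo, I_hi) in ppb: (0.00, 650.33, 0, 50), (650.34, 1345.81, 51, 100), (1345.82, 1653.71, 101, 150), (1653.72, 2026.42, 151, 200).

O₃: 0.13152 ∈ [0.12116, 0.15473] ↔ index [101, 150].
101 + (0.13152−0.12116)·(150−101)/(0.15473−0.12116) = 101 + 0.01036·49/0.03357 ≈ 116.12, so AQI = 116.
CO: 23.987 lies in 21.451–30.821, so I_lo=151, I_hi=200, C_lo=21.451, C_hi=30.821.
(200−151)/(30.821−21.451) × (23.987−21.451) + 151 = 49/9.370 × 2.536 + 151 ≈ 164.26 → 164.
SO₂: 961.3 ∈ [874.1, 1034.5] ↔ index [151, 200].
151 + (961.3−874.1)·(200−151)/(1034.5−874.1) = 151 + 87.2·49/160.4 ≈ 177.64, so AQI = 178.
NO₂: 1286.37 lies in 650.34–1345.81, so I_lo=51, I_hi=100, C_lo=650.34, C_hi=1345.81.
(100−51)/(1345.81−650.34) × (1286.37−650.34) + 51 = 49/695.47 × 636.03 + 51 ≈ 95.81 → 96.
Sub-indices: O₃→116, CO→164, SO₂→178, NO₂→96. Ranked high→low: 178, 164, 116, 96. Second-highest sub-index = 164.

164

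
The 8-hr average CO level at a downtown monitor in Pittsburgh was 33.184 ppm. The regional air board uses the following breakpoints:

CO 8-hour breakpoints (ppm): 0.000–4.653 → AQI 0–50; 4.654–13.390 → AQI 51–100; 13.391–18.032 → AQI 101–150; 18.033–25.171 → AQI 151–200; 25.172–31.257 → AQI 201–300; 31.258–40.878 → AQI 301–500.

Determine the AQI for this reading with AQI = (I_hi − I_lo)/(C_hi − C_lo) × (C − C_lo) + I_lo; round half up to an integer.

341

CO 33.184: bracket 31.258–40.878 → index 301–500; slope 199/9.620, offset 1.926.
AQI = 301 + 199/9.620·1.926 ≈ 340.84 ⇒ 341.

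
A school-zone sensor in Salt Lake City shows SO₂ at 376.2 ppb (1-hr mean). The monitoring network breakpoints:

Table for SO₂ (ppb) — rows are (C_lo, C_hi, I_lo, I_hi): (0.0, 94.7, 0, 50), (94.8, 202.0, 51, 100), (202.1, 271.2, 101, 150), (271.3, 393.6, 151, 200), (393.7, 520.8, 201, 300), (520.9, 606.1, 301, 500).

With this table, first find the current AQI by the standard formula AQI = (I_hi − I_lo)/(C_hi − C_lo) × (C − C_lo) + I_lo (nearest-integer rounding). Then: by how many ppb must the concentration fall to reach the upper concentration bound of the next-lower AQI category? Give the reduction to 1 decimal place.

SO₂ 376.2: bracket 271.3–393.6 → index 151–200; slope 49/122.3, offset 104.9.
AQI = 151 + 49/122.3·104.9 ≈ 193.03 ⇒ 193.
Current AQI 193 is in the Unhealthy range (151–200). The next-lower category tops out at AQI 150, whose upper concentration bound is 271.2 ppb.
Reduction needed = 376.2 − 271.2 = 105.0 ppb.

105.0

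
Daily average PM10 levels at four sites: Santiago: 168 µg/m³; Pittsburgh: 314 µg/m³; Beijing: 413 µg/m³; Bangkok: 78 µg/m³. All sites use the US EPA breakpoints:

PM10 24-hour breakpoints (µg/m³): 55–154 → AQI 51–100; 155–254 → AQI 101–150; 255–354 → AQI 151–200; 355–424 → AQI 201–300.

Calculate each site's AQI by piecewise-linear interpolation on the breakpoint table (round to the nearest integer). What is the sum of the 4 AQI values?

633

Santiago: 168 ∈ [155, 254] ↔ index [101, 150].
101 + (168−155)·(150−101)/(254−155) = 101 + 13·49/99 ≈ 107.43, so AQI = 107.
Pittsburgh: row 255–354 (AQI 151–200). (200−151)·(314−255)/(354−255) + 151 = 49·59/99 + 151 ≈ 180.20 → 180.
Beijing: 413 ∈ [355, 424] ↔ index [201, 300].
201 + (413−355)·(300−201)/(424−355) = 201 + 58·99/69 ≈ 284.22, so AQI = 284.
Bangkok: 78 ∈ [55, 154] ↔ index [51, 100].
51 + (78−55)·(100−51)/(154−55) = 51 + 23·49/99 ≈ 62.38, so AQI = 62.
AQIs: Santiago=107, Pittsburgh=180, Beijing=284, Bangkok=62. Sum = 107 + 180 + 284 + 62 = 633.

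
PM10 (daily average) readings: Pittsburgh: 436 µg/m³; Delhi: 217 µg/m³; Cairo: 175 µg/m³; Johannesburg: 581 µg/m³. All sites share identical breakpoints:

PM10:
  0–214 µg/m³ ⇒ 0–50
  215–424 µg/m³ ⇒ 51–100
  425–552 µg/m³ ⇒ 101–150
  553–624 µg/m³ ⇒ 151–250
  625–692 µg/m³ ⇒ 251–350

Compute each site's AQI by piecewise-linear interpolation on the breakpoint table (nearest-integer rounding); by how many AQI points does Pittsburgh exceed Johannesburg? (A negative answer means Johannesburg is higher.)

Pittsburgh: 436 lies in 425–552, so I_lo=101, I_hi=150, C_lo=425, C_hi=552.
(150−101)/(552−425) × (436−425) + 101 = 49/127 × 11 + 101 ≈ 105.24 → 105.
Delhi 217: bracket 215–424 → index 51–100; slope 49/209, offset 2.
AQI = 51 + 49/209·2 ≈ 51.47 ⇒ 51.
Cairo 175: bracket 0–214 → index 0–50; slope 50/214, offset 175.
AQI = 0 + 50/214·175 ≈ 40.89 ⇒ 41.
Johannesburg: row 553–624 (AQI 151–250). (250−151)·(581−553)/(624−553) + 151 = 99·28/71 + 151 ≈ 190.04 → 190.
AQIs: Pittsburgh=105, Delhi=51, Cairo=41, Johannesburg=190. Pittsburgh (105) − Johannesburg (190) = -85.

-85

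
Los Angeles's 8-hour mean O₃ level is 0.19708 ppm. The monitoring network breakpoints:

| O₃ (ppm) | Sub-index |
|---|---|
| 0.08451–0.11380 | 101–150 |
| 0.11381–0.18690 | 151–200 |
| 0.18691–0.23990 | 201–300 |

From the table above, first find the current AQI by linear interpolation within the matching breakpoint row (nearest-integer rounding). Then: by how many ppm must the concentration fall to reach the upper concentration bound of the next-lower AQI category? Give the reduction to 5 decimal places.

O₃ 0.19708: bracket 0.18691–0.23990 → index 201–300; slope 99/0.05299, offset 0.01017.
AQI = 201 + 99/0.05299·0.01017 ≈ 220.00 ⇒ 220.
Current AQI 220 is in the Very Unhealthy range (201–300). The next-lower category tops out at AQI 200, whose upper concentration bound is 0.18690 ppm.
Reduction needed = 0.19708 − 0.18690 = 0.01018 ppm.

0.01018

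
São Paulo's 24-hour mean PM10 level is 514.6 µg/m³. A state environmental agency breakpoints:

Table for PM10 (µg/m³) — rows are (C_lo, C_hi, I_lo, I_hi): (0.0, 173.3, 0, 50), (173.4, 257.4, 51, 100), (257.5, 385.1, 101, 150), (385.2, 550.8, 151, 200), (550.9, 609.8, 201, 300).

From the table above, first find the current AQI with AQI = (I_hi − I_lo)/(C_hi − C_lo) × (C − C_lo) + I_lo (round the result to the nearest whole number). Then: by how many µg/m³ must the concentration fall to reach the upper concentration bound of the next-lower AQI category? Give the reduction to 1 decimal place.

129.5

PM10: 514.6 ∈ [385.2, 550.8] ↔ index [151, 200].
151 + (514.6−385.2)·(200−151)/(550.8−385.2) = 151 + 129.4·49/165.6 ≈ 189.29, so AQI = 189.
Current AQI 189 is in the Unhealthy range (151–200). The next-lower category tops out at AQI 150, whose upper concentration bound is 385.1 µg/m³.
Reduction needed = 514.6 − 385.1 = 129.5 µg/m³.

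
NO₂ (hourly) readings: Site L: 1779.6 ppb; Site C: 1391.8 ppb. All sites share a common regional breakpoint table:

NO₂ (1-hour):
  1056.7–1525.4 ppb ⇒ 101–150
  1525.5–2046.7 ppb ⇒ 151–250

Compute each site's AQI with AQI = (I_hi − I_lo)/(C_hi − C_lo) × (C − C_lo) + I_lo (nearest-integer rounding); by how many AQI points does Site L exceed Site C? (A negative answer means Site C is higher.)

Site L 1779.6: bracket 1525.5–2046.7 → index 151–250; slope 99/521.2, offset 254.1.
AQI = 151 + 99/521.2·254.1 ≈ 199.27 ⇒ 199.
Site C 1391.8: bracket 1056.7–1525.4 → index 101–150; slope 49/468.7, offset 335.1.
AQI = 101 + 49/468.7·335.1 ≈ 136.03 ⇒ 136.
AQIs: Site L=199, Site C=136. Site L (199) − Site C (136) = 63.

63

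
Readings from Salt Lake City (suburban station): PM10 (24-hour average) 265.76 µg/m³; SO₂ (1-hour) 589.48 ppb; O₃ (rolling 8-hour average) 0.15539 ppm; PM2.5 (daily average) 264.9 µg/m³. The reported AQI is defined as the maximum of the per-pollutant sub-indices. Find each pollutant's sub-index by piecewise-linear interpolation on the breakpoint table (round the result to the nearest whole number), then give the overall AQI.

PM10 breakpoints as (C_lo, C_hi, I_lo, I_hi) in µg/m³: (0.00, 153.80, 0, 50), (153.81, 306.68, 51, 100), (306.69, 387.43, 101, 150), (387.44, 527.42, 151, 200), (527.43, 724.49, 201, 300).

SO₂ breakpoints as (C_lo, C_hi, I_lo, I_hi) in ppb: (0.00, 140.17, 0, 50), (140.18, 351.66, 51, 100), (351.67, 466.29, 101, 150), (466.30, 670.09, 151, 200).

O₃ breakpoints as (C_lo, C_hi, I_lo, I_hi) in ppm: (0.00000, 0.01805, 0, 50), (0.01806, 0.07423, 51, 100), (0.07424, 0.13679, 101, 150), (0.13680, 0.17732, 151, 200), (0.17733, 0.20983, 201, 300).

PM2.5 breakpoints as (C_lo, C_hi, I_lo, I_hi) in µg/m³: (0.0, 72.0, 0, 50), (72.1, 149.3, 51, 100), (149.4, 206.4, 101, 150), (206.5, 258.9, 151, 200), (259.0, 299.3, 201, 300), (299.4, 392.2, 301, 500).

215

PM10: row 153.81–306.68 (AQI 51–100). (100−51)·(265.76−153.81)/(306.68−153.81) + 51 = 49·111.95/152.87 + 51 ≈ 86.88 → 87.
SO₂: 589.48 ∈ [466.30, 670.09] ↔ index [151, 200].
151 + (589.48−466.30)·(200−151)/(670.09−466.30) = 151 + 123.18·49/203.79 ≈ 180.62, so AQI = 181.
O₃: 0.15539 ∈ [0.13680, 0.17732] ↔ index [151, 200].
151 + (0.15539−0.13680)·(200−151)/(0.17732−0.13680) = 151 + 0.01859·49/0.04052 ≈ 173.48, so AQI = 173.
PM2.5: row 259.0–299.3 (AQI 201–300). (300−201)·(264.9−259.0)/(299.3−259.0) + 201 = 99·5.9/40.3 + 201 ≈ 215.49 → 215.
Sub-indices: PM10→87, SO₂→181, O₃→173, PM2.5→215. Overall AQI = max = 215; dominant pollutant is PM2.5.
AQI 215: Very Unhealthy.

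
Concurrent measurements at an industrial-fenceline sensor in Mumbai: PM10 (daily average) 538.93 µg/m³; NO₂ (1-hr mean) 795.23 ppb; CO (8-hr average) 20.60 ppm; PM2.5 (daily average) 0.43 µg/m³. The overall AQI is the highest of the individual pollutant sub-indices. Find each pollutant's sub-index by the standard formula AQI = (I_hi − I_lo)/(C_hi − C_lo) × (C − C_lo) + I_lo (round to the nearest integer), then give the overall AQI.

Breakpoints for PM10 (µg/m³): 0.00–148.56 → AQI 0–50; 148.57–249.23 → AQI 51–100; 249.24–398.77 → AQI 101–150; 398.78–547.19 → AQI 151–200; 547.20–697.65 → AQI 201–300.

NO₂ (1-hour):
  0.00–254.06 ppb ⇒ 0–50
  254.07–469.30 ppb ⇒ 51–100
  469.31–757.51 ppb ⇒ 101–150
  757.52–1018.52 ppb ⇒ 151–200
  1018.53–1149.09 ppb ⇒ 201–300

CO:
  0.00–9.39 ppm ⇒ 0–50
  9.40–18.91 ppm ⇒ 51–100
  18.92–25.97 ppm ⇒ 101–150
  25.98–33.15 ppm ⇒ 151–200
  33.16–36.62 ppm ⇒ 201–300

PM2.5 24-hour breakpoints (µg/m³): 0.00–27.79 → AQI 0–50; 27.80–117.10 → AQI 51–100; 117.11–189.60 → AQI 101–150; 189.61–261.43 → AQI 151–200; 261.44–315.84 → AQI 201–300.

PM10: row 398.78–547.19 (AQI 151–200). (200−151)·(538.93−398.78)/(547.19−398.78) + 151 = 49·140.15/148.41 + 151 ≈ 197.27 → 197.
NO₂: 795.23 lies in 757.52–1018.52, so I_lo=151, I_hi=200, C_lo=757.52, C_hi=1018.52.
(200−151)/(1018.52−757.52) × (795.23−757.52) + 151 = 49/261.00 × 37.71 + 151 ≈ 158.08 → 158.
CO 20.60: bracket 18.92–25.97 → index 101–150; slope 49/7.05, offset 1.68.
AQI = 101 + 49/7.05·1.68 ≈ 112.68 ⇒ 113.
PM2.5: 0.43 lies in 0.00–27.79, so I_lo=0, I_hi=50, C_lo=0.00, C_hi=27.79.
(50−0)/(27.79−0.00) × (0.43−0.00) + 0 = 50/27.79 × 0.43 + 0 ≈ 0.77 → 1.
Sub-indices: PM10→197, NO₂→158, CO→113, PM2.5→1. Overall AQI = max = 197; dominant pollutant is PM10.

197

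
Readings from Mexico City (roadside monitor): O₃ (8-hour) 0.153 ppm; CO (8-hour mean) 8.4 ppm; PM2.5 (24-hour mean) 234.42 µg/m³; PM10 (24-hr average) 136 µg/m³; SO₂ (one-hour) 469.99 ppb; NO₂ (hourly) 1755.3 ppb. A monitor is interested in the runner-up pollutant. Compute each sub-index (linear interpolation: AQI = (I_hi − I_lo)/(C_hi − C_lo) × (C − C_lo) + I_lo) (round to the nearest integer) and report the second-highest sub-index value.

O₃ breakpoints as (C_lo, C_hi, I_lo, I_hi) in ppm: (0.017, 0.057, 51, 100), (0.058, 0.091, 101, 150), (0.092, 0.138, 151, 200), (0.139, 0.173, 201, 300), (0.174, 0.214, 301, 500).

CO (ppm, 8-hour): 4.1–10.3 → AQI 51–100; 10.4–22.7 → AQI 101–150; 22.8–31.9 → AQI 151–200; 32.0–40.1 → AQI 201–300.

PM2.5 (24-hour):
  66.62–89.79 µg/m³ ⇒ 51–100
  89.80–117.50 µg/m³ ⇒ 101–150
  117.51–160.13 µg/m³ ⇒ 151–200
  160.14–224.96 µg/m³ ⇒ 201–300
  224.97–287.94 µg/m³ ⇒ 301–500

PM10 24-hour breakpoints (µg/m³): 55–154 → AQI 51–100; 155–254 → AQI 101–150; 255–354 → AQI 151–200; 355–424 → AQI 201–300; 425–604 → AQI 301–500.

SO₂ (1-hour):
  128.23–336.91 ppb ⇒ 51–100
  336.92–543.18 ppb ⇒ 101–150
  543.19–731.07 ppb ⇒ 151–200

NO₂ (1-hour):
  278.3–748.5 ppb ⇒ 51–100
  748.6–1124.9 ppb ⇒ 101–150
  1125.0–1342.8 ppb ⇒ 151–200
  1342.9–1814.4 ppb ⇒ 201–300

O₃: row 0.139–0.173 (AQI 201–300). (300−201)·(0.153−0.139)/(0.173−0.139) + 201 = 99·0.014/0.034 + 201 ≈ 241.76 → 242.
CO: 8.4 ∈ [4.1, 10.3] ↔ index [51, 100].
51 + (8.4−4.1)·(100−51)/(10.3−4.1) = 51 + 4.3·49/6.2 ≈ 84.98, so AQI = 85.
PM2.5 234.42: bracket 224.97–287.94 → index 301–500; slope 199/62.97, offset 9.45.
AQI = 301 + 199/62.97·9.45 ≈ 330.86 ⇒ 331.
PM10: 136 lies in 55–154, so I_lo=51, I_hi=100, C_lo=55, C_hi=154.
(100−51)/(154−55) × (136−55) + 51 = 49/99 × 81 + 51 ≈ 91.09 → 91.
SO₂: 469.99 lies in 336.92–543.18, so I_lo=101, I_hi=150, C_lo=336.92, C_hi=543.18.
(150−101)/(543.18−336.92) × (469.99−336.92) + 101 = 49/206.26 × 133.07 + 101 ≈ 132.61 → 133.
NO₂: 1755.3 lies in 1342.9–1814.4, so I_lo=201, I_hi=300, C_lo=1342.9, C_hi=1814.4.
(300−201)/(1814.4−1342.9) × (1755.3−1342.9) + 201 = 99/471.5 × 412.4 + 201 ≈ 287.59 → 288.
Sub-indices: O₃→242, CO→85, PM2.5→331, PM10→91, SO₂→133, NO₂→288. Ranked high→low: 331, 288, 242, 133, 91, 85. Second-highest sub-index = 288.

288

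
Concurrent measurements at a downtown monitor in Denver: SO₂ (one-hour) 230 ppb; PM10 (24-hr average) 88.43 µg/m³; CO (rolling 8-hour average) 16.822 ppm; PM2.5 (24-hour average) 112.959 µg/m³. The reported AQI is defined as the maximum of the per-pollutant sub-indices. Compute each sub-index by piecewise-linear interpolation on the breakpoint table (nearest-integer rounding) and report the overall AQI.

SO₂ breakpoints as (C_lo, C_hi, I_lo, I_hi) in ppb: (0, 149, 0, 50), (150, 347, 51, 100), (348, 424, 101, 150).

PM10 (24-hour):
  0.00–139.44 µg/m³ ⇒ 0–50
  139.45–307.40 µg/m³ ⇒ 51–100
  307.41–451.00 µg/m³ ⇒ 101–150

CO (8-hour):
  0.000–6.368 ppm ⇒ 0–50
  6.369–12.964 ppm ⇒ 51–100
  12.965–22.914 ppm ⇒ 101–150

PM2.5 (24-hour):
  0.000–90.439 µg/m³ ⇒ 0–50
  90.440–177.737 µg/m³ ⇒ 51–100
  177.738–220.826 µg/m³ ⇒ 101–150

120

SO₂: 230 ∈ [150, 347] ↔ index [51, 100].
51 + (230−150)·(100−51)/(347−150) = 51 + 80·49/197 ≈ 70.90, so AQI = 71.
PM10: 88.43 ∈ [0.00, 139.44] ↔ index [0, 50].
0 + (88.43−0.00)·(50−0)/(139.44−0.00) = 0 + 88.43·50/139.44 ≈ 31.71, so AQI = 32.
CO: row 12.965–22.914 (AQI 101–150). (150−101)·(16.822−12.965)/(22.914−12.965) + 101 = 49·3.857/9.949 + 101 ≈ 120.00 → 120.
PM2.5: row 90.440–177.737 (AQI 51–100). (100−51)·(112.959−90.440)/(177.737−90.440) + 51 = 49·22.519/87.297 + 51 ≈ 63.64 → 64.
Sub-indices: SO₂→71, PM10→32, CO→120, PM2.5→64. Overall AQI = max = 120; dominant pollutant is CO.
AQI 120: Unhealthy for Sensitive Groups.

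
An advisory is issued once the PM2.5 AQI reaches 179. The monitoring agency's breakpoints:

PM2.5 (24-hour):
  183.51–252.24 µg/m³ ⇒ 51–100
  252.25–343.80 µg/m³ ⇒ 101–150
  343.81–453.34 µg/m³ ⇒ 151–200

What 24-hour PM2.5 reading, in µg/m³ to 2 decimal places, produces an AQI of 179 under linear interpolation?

406.40

AQI 179 lies in the 151–200 band, which corresponds to 343.81–453.34 µg/m³.
C = 343.81 + (179−151)×(453.34−343.81)/(200−151) = 343.81 + 28×109.53/49 ≈ 406.3986 µg/m³ → 406.40 µg/m³ to 2 dp.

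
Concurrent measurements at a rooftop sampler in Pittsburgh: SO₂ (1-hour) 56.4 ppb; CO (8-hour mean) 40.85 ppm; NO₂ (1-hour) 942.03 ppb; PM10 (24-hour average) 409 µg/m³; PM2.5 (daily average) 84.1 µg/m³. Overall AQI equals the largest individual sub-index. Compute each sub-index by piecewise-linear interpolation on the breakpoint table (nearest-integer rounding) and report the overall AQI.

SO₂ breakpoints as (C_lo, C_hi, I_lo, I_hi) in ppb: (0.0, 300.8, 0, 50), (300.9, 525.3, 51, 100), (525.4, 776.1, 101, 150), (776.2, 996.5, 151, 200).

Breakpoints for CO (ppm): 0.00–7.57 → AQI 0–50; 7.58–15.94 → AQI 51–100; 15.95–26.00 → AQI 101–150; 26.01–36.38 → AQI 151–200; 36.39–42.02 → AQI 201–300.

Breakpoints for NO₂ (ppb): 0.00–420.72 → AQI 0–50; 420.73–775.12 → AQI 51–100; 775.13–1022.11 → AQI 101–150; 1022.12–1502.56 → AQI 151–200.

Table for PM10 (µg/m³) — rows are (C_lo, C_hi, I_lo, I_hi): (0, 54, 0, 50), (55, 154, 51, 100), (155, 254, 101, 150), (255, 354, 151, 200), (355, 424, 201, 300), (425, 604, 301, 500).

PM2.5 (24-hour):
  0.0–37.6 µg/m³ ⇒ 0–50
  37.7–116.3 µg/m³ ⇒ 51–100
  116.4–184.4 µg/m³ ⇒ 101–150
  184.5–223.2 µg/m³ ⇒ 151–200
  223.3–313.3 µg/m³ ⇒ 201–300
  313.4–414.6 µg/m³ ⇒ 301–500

279

SO₂ 56.4: bracket 0.0–300.8 → index 0–50; slope 50/300.8, offset 56.4.
AQI = 0 + 50/300.8·56.4 ≈ 9.38 ⇒ 9.
CO: 40.85 lies in 36.39–42.02, so I_lo=201, I_hi=300, C_lo=36.39, C_hi=42.02.
(300−201)/(42.02−36.39) × (40.85−36.39) + 201 = 99/5.63 × 4.46 + 201 ≈ 279.43 → 279.
NO₂: 942.03 lies in 775.13–1022.11, so I_lo=101, I_hi=150, C_lo=775.13, C_hi=1022.11.
(150−101)/(1022.11−775.13) × (942.03−775.13) + 101 = 49/246.98 × 166.90 + 101 ≈ 134.11 → 134.
PM10: 409 ∈ [355, 424] ↔ index [201, 300].
201 + (409−355)·(300−201)/(424−355) = 201 + 54·99/69 ≈ 278.48, so AQI = 278.
PM2.5: row 37.7–116.3 (AQI 51–100). (100−51)·(84.1−37.7)/(116.3−37.7) + 51 = 49·46.4/78.6 + 51 ≈ 79.93 → 80.
Sub-indices: SO₂→9, CO→279, NO₂→134, PM10→278, PM2.5→80. Overall AQI = max = 279; dominant pollutant is CO.
AQI 279: Very Unhealthy.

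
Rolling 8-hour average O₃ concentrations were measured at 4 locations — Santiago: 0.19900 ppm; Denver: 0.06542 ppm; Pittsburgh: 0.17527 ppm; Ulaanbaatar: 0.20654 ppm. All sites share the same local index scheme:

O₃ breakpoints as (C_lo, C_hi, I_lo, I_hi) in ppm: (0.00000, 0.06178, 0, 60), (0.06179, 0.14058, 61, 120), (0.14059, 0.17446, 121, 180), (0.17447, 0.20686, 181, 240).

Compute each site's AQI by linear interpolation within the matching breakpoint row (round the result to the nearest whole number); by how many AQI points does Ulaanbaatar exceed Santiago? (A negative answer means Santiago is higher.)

13

Santiago 0.19900: bracket 0.17447–0.20686 → index 181–240; slope 59/0.03239, offset 0.02453.
AQI = 181 + 59/0.03239·0.02453 ≈ 225.68 ⇒ 226.
Denver: 0.06542 ∈ [0.06179, 0.14058] ↔ index [61, 120].
61 + (0.06542−0.06179)·(120−61)/(0.14058−0.06179) = 61 + 0.00363·59/0.07879 ≈ 63.72, so AQI = 64.
Pittsburgh 0.17527: bracket 0.17447–0.20686 → index 181–240; slope 59/0.03239, offset 0.00080.
AQI = 181 + 59/0.03239·0.00080 ≈ 182.46 ⇒ 182.
Ulaanbaatar: 0.20654 lies in 0.17447–0.20686, so I_lo=181, I_hi=240, C_lo=0.17447, C_hi=0.20686.
(240−181)/(0.20686−0.17447) × (0.20654−0.17447) + 181 = 59/0.03239 × 0.03207 + 181 ≈ 239.42 → 239.
AQIs: Santiago=226, Denver=64, Pittsburgh=182, Ulaanbaatar=239. Ulaanbaatar (239) − Santiago (226) = 13.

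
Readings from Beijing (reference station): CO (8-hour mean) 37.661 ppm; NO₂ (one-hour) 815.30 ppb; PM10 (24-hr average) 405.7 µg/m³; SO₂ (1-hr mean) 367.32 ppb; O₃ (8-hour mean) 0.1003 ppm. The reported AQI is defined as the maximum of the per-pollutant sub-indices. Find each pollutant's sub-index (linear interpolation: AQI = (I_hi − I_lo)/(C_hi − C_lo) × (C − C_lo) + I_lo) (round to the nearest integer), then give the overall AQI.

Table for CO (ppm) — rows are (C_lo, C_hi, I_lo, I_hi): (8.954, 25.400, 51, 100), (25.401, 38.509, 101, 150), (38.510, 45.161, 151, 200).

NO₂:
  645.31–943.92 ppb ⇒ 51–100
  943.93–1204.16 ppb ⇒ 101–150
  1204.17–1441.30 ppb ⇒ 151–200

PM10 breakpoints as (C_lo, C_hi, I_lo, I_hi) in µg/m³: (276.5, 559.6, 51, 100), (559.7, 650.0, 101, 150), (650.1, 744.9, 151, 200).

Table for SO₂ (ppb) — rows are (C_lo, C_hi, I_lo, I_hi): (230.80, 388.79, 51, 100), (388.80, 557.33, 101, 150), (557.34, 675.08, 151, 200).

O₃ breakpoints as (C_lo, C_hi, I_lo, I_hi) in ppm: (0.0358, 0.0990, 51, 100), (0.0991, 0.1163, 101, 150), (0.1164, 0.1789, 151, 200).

147

CO: 37.661 lies in 25.401–38.509, so I_lo=101, I_hi=150, C_lo=25.401, C_hi=38.509.
(150−101)/(38.509−25.401) × (37.661−25.401) + 101 = 49/13.108 × 12.260 + 101 ≈ 146.83 → 147.
NO₂: row 645.31–943.92 (AQI 51–100). (100−51)·(815.30−645.31)/(943.92−645.31) + 51 = 49·169.99/298.61 + 51 ≈ 78.89 → 79.
PM10 405.7: bracket 276.5–559.6 → index 51–100; slope 49/283.1, offset 129.2.
AQI = 51 + 49/283.1·129.2 ≈ 73.36 ⇒ 73.
SO₂: 367.32 ∈ [230.80, 388.79] ↔ index [51, 100].
51 + (367.32−230.80)·(100−51)/(388.79−230.80) = 51 + 136.52·49/157.99 ≈ 93.34, so AQI = 93.
O₃ 0.1003: bracket 0.0991–0.1163 → index 101–150; slope 49/0.0172, offset 0.0012.
AQI = 101 + 49/0.0172·0.0012 ≈ 104.42 ⇒ 104.
Sub-indices: CO→147, NO₂→79, PM10→73, SO₂→93, O₃→104. Overall AQI = max = 147; dominant pollutant is CO.
AQI 147: Unhealthy for Sensitive Groups.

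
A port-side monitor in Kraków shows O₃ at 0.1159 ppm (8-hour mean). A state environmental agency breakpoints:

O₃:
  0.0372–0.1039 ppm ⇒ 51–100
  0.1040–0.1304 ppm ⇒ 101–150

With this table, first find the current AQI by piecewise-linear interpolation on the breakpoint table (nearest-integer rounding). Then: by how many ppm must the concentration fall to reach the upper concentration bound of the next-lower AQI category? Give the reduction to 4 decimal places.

O₃: 0.1159 ∈ [0.1040, 0.1304] ↔ index [101, 150].
101 + (0.1159−0.1040)·(150−101)/(0.1304−0.1040) = 101 + 0.0119·49/0.0264 ≈ 123.09, so AQI = 123.
Current AQI 123 is in the Unhealthy for Sensitive Groups range (101–150). The next-lower category tops out at AQI 100, whose upper concentration bound is 0.1039 ppm.
Reduction needed = 0.1159 − 0.1039 = 0.0120 ppm.

0.0120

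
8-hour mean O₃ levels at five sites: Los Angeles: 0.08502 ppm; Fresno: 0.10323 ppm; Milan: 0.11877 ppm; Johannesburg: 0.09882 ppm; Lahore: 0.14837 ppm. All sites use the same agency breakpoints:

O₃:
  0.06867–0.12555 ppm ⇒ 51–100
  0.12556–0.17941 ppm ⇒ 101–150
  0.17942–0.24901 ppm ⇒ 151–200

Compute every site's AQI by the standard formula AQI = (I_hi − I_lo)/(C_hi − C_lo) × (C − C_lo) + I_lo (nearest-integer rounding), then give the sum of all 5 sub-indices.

Los Angeles 0.08502: bracket 0.06867–0.12555 → index 51–100; slope 49/0.05688, offset 0.01635.
AQI = 51 + 49/0.05688·0.01635 ≈ 65.08 ⇒ 65.
Fresno: 0.10323 ∈ [0.06867, 0.12555] ↔ index [51, 100].
51 + (0.10323−0.06867)·(100−51)/(0.12555−0.06867) = 51 + 0.03456·49/0.05688 ≈ 80.77, so AQI = 81.
Milan 0.11877: bracket 0.06867–0.12555 → index 51–100; slope 49/0.05688, offset 0.05010.
AQI = 51 + 49/0.05688·0.05010 ≈ 94.16 ⇒ 94.
Johannesburg: 0.09882 lies in 0.06867–0.12555, so I_lo=51, I_hi=100, C_lo=0.06867, C_hi=0.12555.
(100−51)/(0.12555−0.06867) × (0.09882−0.06867) + 51 = 49/0.05688 × 0.03015 + 51 ≈ 76.97 → 77.
Lahore 0.14837: bracket 0.12556–0.17941 → index 101–150; slope 49/0.05385, offset 0.02281.
AQI = 101 + 49/0.05385·0.02281 ≈ 121.76 ⇒ 122.
AQIs: Los Angeles=65, Fresno=81, Milan=94, Johannesburg=77, Lahore=122. Sum = 65 + 81 + 94 + 77 + 122 = 439.

439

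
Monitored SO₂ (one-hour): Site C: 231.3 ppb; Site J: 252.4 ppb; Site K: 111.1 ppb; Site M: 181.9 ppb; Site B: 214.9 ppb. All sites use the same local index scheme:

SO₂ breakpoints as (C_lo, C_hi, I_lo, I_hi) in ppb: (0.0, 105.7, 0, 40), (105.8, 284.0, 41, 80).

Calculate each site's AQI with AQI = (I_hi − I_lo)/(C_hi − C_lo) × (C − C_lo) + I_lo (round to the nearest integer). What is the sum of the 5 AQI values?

Site C: row 105.8–284.0 (AQI 41–80). (80−41)·(231.3−105.8)/(284.0−105.8) + 41 = 39·125.5/178.2 + 41 ≈ 68.47 → 68.
Site J: row 105.8–284.0 (AQI 41–80). (80−41)·(252.4−105.8)/(284.0−105.8) + 41 = 39·146.6/178.2 + 41 ≈ 73.08 → 73.
Site K: row 105.8–284.0 (AQI 41–80). (80−41)·(111.1−105.8)/(284.0−105.8) + 41 = 39·5.3/178.2 + 41 ≈ 42.16 → 42.
Site M: 181.9 lies in 105.8–284.0, so I_lo=41, I_hi=80, C_lo=105.8, C_hi=284.0.
(80−41)/(284.0−105.8) × (181.9−105.8) + 41 = 39/178.2 × 76.1 + 41 ≈ 57.65 → 58.
Site B: 214.9 ∈ [105.8, 284.0] ↔ index [41, 80].
41 + (214.9−105.8)·(80−41)/(284.0−105.8) = 41 + 109.1·39/178.2 ≈ 64.88, so AQI = 65.
AQIs: Site C=68, Site J=73, Site K=42, Site M=58, Site B=65. Sum = 68 + 73 + 42 + 58 + 65 = 306.

306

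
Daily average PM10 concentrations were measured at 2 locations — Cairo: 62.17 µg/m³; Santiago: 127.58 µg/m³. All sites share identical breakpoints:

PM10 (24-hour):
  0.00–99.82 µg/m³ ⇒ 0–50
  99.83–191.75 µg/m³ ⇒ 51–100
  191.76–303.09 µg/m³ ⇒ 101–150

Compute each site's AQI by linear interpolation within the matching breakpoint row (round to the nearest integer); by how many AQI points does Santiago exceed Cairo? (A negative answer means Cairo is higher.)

Cairo 62.17: bracket 0.00–99.82 → index 0–50; slope 50/99.82, offset 62.17.
AQI = 0 + 50/99.82·62.17 ≈ 31.14 ⇒ 31.
Santiago: 127.58 ∈ [99.83, 191.75] ↔ index [51, 100].
51 + (127.58−99.83)·(100−51)/(191.75−99.83) = 51 + 27.75·49/91.92 ≈ 65.79, so AQI = 66.
AQIs: Cairo=31, Santiago=66. Santiago (66) − Cairo (31) = 35.

35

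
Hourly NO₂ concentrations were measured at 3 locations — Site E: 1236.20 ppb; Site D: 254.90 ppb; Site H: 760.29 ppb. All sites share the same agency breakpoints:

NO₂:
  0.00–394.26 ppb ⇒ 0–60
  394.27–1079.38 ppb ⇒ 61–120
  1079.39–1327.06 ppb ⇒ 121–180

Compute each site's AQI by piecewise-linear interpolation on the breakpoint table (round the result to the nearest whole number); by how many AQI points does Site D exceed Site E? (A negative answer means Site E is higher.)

-119

Site E: 1236.20 ∈ [1079.39, 1327.06] ↔ index [121, 180].
121 + (1236.20−1079.39)·(180−121)/(1327.06−1079.39) = 121 + 156.81·59/247.67 ≈ 158.36, so AQI = 158.
Site D: 254.90 lies in 0.00–394.26, so I_lo=0, I_hi=60, C_lo=0.00, C_hi=394.26.
(60−0)/(394.26−0.00) × (254.90−0.00) + 0 = 60/394.26 × 254.90 + 0 ≈ 38.79 → 39.
Site H 760.29: bracket 394.27–1079.38 → index 61–120; slope 59/685.11, offset 366.02.
AQI = 61 + 59/685.11·366.02 ≈ 92.52 ⇒ 93.
AQIs: Site E=158, Site D=39, Site H=93. Site D (39) − Site E (158) = -119.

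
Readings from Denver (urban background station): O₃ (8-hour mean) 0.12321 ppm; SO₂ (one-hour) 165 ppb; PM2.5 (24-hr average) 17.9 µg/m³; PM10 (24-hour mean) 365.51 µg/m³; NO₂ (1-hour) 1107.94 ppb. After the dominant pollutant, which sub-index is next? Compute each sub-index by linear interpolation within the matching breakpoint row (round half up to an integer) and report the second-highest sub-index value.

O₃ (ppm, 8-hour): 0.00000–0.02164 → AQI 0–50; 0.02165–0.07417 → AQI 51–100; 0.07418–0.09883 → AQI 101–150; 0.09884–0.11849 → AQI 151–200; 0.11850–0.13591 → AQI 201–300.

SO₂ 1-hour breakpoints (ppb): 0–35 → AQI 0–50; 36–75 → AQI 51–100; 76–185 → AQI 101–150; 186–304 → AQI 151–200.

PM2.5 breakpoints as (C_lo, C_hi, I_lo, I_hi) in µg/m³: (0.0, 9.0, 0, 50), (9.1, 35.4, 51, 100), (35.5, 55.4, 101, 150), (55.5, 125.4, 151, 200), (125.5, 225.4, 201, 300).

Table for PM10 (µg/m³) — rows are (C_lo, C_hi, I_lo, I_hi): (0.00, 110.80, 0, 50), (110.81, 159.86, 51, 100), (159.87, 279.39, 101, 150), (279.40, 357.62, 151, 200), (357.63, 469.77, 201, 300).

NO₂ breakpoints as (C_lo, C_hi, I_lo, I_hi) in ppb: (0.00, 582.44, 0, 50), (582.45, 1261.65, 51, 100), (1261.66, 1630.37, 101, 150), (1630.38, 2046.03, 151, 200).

208

O₃: row 0.11850–0.13591 (AQI 201–300). (300−201)·(0.12321−0.11850)/(0.13591−0.11850) + 201 = 99·0.00471/0.01741 + 201 ≈ 227.78 → 228.
SO₂: 165 lies in 76–185, so I_lo=101, I_hi=150, C_lo=76, C_hi=185.
(150−101)/(185−76) × (165−76) + 101 = 49/109 × 89 + 101 ≈ 141.01 → 141.
PM2.5: 17.9 lies in 9.1–35.4, so I_lo=51, I_hi=100, C_lo=9.1, C_hi=35.4.
(100−51)/(35.4−9.1) × (17.9−9.1) + 51 = 49/26.3 × 8.8 + 51 ≈ 67.40 → 67.
PM10: 365.51 lies in 357.63–469.77, so I_lo=201, I_hi=300, C_lo=357.63, C_hi=469.77.
(300−201)/(469.77−357.63) × (365.51−357.63) + 201 = 99/112.14 × 7.88 + 201 ≈ 207.96 → 208.
NO₂ 1107.94: bracket 582.45–1261.65 → index 51–100; slope 49/679.20, offset 525.49.
AQI = 51 + 49/679.20·525.49 ≈ 88.91 ⇒ 89.
Sub-indices: O₃→228, SO₂→141, PM2.5→67, PM10→208, NO₂→89. Ranked high→low: 228, 208, 141, 89, 67. Second-highest sub-index = 208.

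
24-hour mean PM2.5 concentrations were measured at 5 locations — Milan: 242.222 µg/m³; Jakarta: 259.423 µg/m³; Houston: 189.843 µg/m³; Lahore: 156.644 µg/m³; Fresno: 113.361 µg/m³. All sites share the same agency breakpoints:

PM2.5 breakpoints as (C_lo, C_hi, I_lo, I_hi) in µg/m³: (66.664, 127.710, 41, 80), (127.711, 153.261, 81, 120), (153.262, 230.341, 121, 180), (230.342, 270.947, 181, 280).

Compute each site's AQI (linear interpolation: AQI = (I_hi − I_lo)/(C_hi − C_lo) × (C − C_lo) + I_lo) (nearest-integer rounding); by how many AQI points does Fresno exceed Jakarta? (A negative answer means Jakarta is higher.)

-181

Milan: row 230.342–270.947 (AQI 181–280). (280−181)·(242.222−230.342)/(270.947−230.342) + 181 = 99·11.880/40.605 + 181 ≈ 209.96 → 210.
Jakarta: 259.423 lies in 230.342–270.947, so I_lo=181, I_hi=280, C_lo=230.342, C_hi=270.947.
(280−181)/(270.947−230.342) × (259.423−230.342) + 181 = 99/40.605 × 29.081 + 181 ≈ 251.90 → 252.
Houston: row 153.262–230.341 (AQI 121–180). (180−121)·(189.843−153.262)/(230.341−153.262) + 121 = 59·36.581/77.079 + 121 ≈ 149.00 → 149.
Lahore: 156.644 lies in 153.262–230.341, so I_lo=121, I_hi=180, C_lo=153.262, C_hi=230.341.
(180−121)/(230.341−153.262) × (156.644−153.262) + 121 = 59/77.079 × 3.382 + 121 ≈ 123.59 → 124.
Fresno: 113.361 lies in 66.664–127.710, so I_lo=41, I_hi=80, C_lo=66.664, C_hi=127.710.
(80−41)/(127.710−66.664) × (113.361−66.664) + 41 = 39/61.046 × 46.697 + 41 ≈ 70.83 → 71.
AQIs: Milan=210, Jakarta=252, Houston=149, Lahore=124, Fresno=71. Fresno (71) − Jakarta (252) = -181.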